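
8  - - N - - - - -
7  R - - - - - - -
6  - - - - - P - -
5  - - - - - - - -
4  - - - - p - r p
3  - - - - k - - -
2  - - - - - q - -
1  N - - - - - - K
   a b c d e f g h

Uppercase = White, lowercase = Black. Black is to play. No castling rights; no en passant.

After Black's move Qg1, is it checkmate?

yes

After Qg1: white king on h1; in check: yes, from the black queen on g1.
King squares — g1: attacked by Rg4; g2: attacked by Qg1; h2: attacked by Qg1.
White has no legal moves → checkmate.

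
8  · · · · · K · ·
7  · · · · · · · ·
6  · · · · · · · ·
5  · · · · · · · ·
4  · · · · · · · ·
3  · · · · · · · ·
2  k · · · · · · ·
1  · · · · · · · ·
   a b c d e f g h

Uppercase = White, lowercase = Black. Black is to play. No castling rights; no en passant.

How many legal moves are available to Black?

5

Black to move; king on a2.
In check: no.
Legal moves: Kb3, Ka3, Kb2, Kb1, Ka1.
Count: 5.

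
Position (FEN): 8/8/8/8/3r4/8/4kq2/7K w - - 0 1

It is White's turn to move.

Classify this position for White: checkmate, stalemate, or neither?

stalemate

White to move; white king on h1.
In check: no.
King squares — g1: attacked by Qf2; g2: attacked by Qf2; h2: attacked by Qf2.
Legal moves for White: none.
Not in check and no legal moves → stalemate.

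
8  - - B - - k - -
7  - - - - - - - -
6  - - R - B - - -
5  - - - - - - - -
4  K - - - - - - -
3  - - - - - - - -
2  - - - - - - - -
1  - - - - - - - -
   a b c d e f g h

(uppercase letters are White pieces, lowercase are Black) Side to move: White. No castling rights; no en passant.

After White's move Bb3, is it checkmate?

After Bb3: black king on f8; in check: no.
Black is not in check, so this cannot be checkmate.

no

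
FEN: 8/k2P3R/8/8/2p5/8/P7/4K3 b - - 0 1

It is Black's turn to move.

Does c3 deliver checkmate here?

no

After c3: white king on e1; in check: no.
White is not in check, so this cannot be checkmate.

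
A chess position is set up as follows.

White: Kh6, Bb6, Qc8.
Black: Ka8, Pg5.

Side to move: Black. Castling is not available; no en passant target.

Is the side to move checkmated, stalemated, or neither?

Black to move; black king on a8.
In check: yes, from the white queen on c8.
King squares — a7: attacked by Bb6; b7: attacked by Qc8; b8: attacked by Qc8.
Legal moves for Black: none.
In check with no legal moves → checkmate.

checkmate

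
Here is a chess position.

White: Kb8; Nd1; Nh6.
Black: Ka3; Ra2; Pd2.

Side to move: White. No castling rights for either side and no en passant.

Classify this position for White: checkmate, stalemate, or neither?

neither

White to move; white king on b8.
In check: no.
Legal moves for White: Kc8, Ka8, Kc7, Kb7, Ka7, Ng8, Nf7, Nf5, Ng4, Ne3, Nc3, Nf2, Nb2.
White has 13 legal moves and is not in check → neither.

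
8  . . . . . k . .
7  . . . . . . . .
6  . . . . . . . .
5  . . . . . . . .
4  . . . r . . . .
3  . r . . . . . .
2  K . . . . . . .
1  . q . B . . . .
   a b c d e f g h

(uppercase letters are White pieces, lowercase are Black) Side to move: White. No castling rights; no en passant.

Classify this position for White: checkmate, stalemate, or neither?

checkmate

White to move; white king on a2.
In check: yes, from the black queen on b1.
King squares — a1: attacked by Qb1; b1: attacked by Rb3; b2: attacked by Qb1; a3: attacked by Rb3; b3: attacked by Qb1.
Legal moves for White: none.
In check with no legal moves → checkmate.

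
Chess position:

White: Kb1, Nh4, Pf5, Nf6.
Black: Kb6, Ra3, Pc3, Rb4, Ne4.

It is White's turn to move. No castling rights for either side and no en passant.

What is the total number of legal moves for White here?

White to move; king on b1.
In check: yes, from the black rook on b4.
Legal moves: Kc2, Kc1.
Count: 2.

2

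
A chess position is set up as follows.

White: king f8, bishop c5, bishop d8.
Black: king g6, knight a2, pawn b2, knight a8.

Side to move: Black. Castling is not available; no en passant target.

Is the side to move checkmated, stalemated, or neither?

neither

Black to move; black king on g6.
In check: no.
Legal moves for Black: Nc7, Nb6, Kh7, Kh6, Kh5, Kf5, Nb4, Nc3, Nc1, b1=Q, b1=R, b1=B, b1=N.
Black has 13 legal moves and is not in check → neither.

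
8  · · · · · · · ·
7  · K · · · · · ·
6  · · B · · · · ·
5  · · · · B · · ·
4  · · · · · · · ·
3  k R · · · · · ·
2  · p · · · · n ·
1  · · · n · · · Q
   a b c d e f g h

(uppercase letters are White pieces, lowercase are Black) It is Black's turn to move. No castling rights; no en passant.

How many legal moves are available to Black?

2

Black to move; king on a3.
In check: yes, from the white rook on b3.
Legal moves: Kxb3, Ka2.
Count: 2.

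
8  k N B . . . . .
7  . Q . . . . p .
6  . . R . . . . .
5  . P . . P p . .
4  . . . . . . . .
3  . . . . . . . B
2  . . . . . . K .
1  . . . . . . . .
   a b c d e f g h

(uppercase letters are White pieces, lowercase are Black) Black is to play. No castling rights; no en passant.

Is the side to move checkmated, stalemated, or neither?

Black to move; black king on a8.
In check: yes, from the white queen on b7.
King squares — a7: attacked by Qb7; b7: attacked by Bc8; b8: attacked by Qb7.
Legal moves for Black: none.
In check with no legal moves → checkmate.

checkmate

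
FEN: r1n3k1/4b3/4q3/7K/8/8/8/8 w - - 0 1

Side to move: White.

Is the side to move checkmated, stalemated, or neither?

stalemate

White to move; white king on h5.
In check: no.
King squares — g4: attacked by Qe6; h4: attacked by Be7; g5: attacked by Be7; g6: attacked by Qe6; h6: attacked by Qe6.
Legal moves for White: none.
Not in check and no legal moves → stalemate.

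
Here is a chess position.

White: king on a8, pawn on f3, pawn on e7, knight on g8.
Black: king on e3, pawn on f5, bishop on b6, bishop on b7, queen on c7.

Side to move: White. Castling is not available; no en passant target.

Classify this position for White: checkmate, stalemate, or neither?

checkmate

White to move; white king on a8.
In check: yes, from the black bishop on b7.
King squares — a7: attacked by Bb6; b7: attacked by Qc7; b8: attacked by Qc7.
Legal moves for White: none.
In check with no legal moves → checkmate.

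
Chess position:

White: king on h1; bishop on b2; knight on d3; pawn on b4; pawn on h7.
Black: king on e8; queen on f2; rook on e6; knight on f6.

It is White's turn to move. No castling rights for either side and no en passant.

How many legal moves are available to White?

18

White to move; king on h1.
In check: no.
Legal moves: Ne5, Nc5, Nf4, Nxf2, Ne1, Nc1, Bxf6, Be5, Bd4, Bc3, Ba3, Bc1, Ba1, h8=Q+, h8=R+, h8=B, h8=N, b5.
Count: 18.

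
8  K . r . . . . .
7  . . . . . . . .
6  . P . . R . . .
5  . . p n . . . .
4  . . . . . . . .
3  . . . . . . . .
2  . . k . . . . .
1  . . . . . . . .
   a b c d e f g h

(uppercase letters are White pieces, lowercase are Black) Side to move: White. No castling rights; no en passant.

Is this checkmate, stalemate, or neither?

neither

White to move; white king on a8.
In check: yes, from the black rook on c8.
Legal moves for White: Kb7, Ka7.
White is in check but has 2 legal moves → neither.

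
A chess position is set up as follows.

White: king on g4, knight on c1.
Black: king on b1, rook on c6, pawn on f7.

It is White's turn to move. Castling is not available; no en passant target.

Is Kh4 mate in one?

no

After Kh4: black king on b1; in check: no.
Black is not in check, so this cannot be checkmate.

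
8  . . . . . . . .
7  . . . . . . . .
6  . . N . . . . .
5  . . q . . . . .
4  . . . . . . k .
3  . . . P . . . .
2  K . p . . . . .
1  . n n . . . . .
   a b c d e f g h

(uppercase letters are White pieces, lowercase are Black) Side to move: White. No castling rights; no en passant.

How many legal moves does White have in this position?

2

White to move; king on a2.
In check: yes, from the black knight on c1.
Legal moves: Kb2, Ka1.
Count: 2.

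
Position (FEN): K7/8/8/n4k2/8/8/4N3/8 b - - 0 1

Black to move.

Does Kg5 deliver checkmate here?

After Kg5: white king on a8; in check: no.
White is not in check, so this cannot be checkmate.

no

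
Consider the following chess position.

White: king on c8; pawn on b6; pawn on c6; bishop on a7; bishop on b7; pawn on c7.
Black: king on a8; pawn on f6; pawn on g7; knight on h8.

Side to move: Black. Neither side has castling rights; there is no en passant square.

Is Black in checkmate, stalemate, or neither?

checkmate

Black to move; black king on a8.
In check: yes, from the white bishop on b7.
King squares — a7: attacked by Pb6; b7: attacked by Pc6; b8: attacked by Ba7.
Legal moves for Black: none.
In check with no legal moves → checkmate.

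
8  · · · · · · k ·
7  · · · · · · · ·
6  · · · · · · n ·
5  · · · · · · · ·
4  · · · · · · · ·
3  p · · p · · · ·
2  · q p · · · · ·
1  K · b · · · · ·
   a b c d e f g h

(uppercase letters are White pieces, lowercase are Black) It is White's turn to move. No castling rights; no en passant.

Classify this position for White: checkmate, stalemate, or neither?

White to move; white king on a1.
In check: yes, from the black queen on b2.
King squares — b1: attacked by Qb2; a2: attacked by Qb2; b2: attacked by Bc1.
Legal moves for White: none.
In check with no legal moves → checkmate.

checkmate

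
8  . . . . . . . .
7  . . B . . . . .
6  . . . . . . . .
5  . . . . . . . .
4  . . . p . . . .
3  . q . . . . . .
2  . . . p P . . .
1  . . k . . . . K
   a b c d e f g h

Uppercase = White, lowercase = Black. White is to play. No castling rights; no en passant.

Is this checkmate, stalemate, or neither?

White to move; white king on h1.
In check: no.
Legal moves for White: Bd8, Bb8, Bd6, Bb6, Be5, Ba5, Bf4, Bg3, Bh2, Kh2, Kg2, Kg1, e3, e4.
White has 14 legal moves and is not in check → neither.

neither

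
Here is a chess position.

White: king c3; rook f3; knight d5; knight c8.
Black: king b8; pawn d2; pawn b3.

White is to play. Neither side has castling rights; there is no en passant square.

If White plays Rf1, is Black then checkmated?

After Rf1: black king on b8; in check: no.
Black is not in check, so this cannot be checkmate.

no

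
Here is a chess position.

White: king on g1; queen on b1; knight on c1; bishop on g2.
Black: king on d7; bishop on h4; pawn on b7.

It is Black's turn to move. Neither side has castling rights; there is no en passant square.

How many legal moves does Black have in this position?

16

Black to move; king on d7.
In check: no.
Legal moves: Ke8, Kd8, Kc8, Ke7, Kc7, Ke6, Kd6, Bd8, Be7, Bf6, Bg5, Bg3, Bf2+, Be1, b6, b5.
Count: 16.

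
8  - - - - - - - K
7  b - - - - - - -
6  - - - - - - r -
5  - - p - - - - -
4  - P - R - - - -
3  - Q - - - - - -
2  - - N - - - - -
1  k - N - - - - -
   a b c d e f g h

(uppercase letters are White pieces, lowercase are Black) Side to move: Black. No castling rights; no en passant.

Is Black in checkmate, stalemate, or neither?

Black to move; black king on a1.
In check: yes, from the white knight on c2.
King squares — b1: attacked by Qb3; a2: attacked by Nc1; b2: attacked by Qb3.
Legal moves for Black: none.
In check with no legal moves → checkmate.

checkmate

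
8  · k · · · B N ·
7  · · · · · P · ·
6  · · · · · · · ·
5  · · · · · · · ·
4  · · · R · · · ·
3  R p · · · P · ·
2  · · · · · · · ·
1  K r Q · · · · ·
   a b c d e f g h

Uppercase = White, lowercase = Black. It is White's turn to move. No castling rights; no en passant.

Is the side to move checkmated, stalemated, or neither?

neither

White to move; white king on a1.
In check: yes, from the black rook on b1.
King squares — b1: available; a2: attacked by Pb3; b2: attacked by Rb1.
Legal moves for White: Kxb1, Qxb1.
White is in check but has 2 legal moves → neither.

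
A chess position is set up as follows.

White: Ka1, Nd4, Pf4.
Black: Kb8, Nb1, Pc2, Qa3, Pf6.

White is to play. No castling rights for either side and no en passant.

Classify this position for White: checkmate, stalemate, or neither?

White to move; white king on a1.
In check: yes, from the black queen on a3.
King squares — b1: attacked by Pc2; a2: attacked by Qa3; b2: attacked by Qa3.
Legal moves for White: none.
In check with no legal moves → checkmate.

checkmate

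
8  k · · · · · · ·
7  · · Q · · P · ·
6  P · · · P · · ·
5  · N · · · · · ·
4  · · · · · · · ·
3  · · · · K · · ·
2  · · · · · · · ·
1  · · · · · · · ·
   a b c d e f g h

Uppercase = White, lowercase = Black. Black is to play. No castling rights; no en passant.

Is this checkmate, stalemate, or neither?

Black to move; black king on a8.
In check: no.
King squares — a7: attacked by Nb5; b7: attacked by Pa6; b8: attacked by Qc7.
Legal moves for Black: none.
Not in check and no legal moves → stalemate.

stalemate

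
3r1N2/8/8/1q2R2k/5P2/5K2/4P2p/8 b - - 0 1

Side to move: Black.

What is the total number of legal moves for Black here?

Black to move; king on h5.
In check: yes, from the white rook on e5.
Legal moves: Kh6, Kh4, Qxe5.
Count: 3.

3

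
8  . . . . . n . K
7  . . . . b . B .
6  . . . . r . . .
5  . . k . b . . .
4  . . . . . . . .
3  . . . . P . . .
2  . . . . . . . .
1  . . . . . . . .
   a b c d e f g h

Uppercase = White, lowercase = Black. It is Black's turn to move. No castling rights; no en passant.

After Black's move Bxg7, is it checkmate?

no

After Bxg7: white king on h8; in check: yes, from the black bishop on g7.
White has 2 legal replies: Kg8, Kxg7.
In check but a legal move exists → not checkmate.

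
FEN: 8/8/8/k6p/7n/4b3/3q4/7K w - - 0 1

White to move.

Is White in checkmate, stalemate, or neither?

White to move; white king on h1.
In check: no.
King squares — g1: attacked by Be3; g2: attacked by Qd2; h2: attacked by Qd2.
Legal moves for White: none.
Not in check and no legal moves → stalemate.

stalemate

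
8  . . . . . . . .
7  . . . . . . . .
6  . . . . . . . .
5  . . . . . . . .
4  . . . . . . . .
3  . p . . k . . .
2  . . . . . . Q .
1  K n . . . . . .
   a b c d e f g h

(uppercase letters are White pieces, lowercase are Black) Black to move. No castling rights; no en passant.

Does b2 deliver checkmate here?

After b2: white king on a1; in check: yes, from the black pawn on b2.
White has 4 legal replies: Kxb2, Ka2, Kxb1, Qxb2.
In check but a legal move exists → not checkmate.

no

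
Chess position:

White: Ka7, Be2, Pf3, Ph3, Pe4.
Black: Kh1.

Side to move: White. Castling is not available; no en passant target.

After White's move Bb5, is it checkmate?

After Bb5: black king on h1; in check: no.
Black is not in check, so this cannot be checkmate.

no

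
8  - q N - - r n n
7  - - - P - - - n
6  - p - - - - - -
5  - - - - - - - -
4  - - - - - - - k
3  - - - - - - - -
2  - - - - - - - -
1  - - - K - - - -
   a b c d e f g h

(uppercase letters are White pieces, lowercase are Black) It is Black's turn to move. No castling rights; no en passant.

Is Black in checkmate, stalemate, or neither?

Black to move; black king on h4.
In check: no.
Legal moves for Black include: Nf7, Ng6, Ne7, Nh6, Ngf6, Re8, Rd8, Rxc8, Rf7, Rf6, Rf5, Rf4, Rf3, Rf2, Rf1+, Qxc8, Qa8, Qc7, ... (list truncated; more exist).
Black has legal moves and is not in check → neither.

neither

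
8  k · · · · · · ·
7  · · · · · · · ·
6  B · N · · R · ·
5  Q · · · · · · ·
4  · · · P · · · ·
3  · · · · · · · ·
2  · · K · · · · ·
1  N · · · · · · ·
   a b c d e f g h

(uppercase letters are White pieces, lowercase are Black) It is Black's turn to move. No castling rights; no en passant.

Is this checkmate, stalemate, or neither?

stalemate

Black to move; black king on a8.
In check: no.
King squares — a7: attacked by Nc6; b7: attacked by Ba6; b8: attacked by Nc6.
Legal moves for Black: none.
Not in check and no legal moves → stalemate.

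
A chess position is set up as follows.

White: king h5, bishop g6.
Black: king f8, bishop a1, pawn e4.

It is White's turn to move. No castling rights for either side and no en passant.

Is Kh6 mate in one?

no

After Kh6: black king on f8; in check: no.
Black is not in check, so this cannot be checkmate.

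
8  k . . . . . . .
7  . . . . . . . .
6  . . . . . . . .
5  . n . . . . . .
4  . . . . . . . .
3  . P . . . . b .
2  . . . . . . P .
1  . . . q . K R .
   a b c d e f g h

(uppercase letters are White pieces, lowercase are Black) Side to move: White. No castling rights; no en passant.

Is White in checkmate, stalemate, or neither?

checkmate

White to move; white king on f1.
In check: yes, from the black queen on d1.
King squares — e1: attacked by Qd1; g1: own rook; e2: attacked by Qd1; f2: attacked by Bg3; g2: own pawn.
Legal moves for White: none.
In check with no legal moves → checkmate.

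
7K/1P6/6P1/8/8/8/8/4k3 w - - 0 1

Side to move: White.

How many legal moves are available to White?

White to move; king on h8.
In check: no.
Legal moves: Kg8, Kh7, Kg7, b8=Q, b8=R, b8=B, b8=N, g7.
Count: 8.

8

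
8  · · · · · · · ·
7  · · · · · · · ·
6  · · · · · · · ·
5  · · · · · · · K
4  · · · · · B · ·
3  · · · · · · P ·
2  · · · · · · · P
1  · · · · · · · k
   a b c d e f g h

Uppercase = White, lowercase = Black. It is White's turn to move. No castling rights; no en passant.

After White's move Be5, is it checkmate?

After Be5: black king on h1; in check: no.
Black is not in check, so this cannot be checkmate.

no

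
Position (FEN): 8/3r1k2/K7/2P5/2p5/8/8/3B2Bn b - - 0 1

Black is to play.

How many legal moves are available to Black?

Black to move; king on f7.
In check: no.
Legal moves: Kg8, Kf8, Ke8, Kg7, Ke7, Kg6, Kf6, Ke6, Rd8, Re7, Rc7, Rb7, Ra7+, Rd6+, Rd5, Rd4, Rd3, Rd2, Rxd1, Ng3, Nf2, c3.
Count: 22.

22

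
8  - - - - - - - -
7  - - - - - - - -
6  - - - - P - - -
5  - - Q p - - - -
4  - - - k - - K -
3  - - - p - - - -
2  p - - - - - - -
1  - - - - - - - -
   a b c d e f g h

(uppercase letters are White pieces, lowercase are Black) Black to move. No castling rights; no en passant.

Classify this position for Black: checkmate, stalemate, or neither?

Black to move; black king on d4.
In check: yes, from the white queen on c5.
Legal moves for Black: Ke5, Kxc5, Ke4.
Black is in check but has 3 legal moves → neither.

neither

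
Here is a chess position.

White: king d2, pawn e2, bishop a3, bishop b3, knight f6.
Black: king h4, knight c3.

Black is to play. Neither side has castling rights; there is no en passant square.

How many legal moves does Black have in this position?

Black to move; king on h4.
In check: no.
Legal moves: Kg5, Kh3, Kg3, Nd5, Nb5, Ne4+, Na4, Nxe2, Na2, Nd1, Nb1+.
Count: 11.

11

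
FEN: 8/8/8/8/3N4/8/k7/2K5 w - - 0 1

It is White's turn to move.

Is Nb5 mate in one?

no

After Nb5: black king on a2; in check: no.
Black is not in check, so this cannot be checkmate.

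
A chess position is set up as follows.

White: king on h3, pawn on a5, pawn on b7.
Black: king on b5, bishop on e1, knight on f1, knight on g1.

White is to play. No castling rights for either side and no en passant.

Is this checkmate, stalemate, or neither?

neither

White to move; white king on h3.
In check: yes, from the black knight on g1.
Legal moves for White: Kg4, Kg2.
White is in check but has 2 legal moves → neither.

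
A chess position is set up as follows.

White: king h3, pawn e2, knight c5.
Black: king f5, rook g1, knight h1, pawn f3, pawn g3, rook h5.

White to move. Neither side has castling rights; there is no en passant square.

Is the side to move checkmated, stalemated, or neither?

White to move; white king on h3.
In check: yes, from the black rook on h5.
King squares — g2: attacked by Rg1; h2: attacked by Pg3; g3: attacked by Rg1; g4: attacked by Kf5; h4: attacked by Rh5.
Legal moves for White: none.
In check with no legal moves → checkmate.

checkmate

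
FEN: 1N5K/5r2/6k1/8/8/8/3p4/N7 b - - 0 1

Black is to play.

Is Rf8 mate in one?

yes

After Rf8: white king on h8; in check: yes, from the black rook on f8.
King squares — g7: attacked by Kg6; h7: attacked by Kg6; g8: attacked by Rf8.
White has no legal moves → checkmate.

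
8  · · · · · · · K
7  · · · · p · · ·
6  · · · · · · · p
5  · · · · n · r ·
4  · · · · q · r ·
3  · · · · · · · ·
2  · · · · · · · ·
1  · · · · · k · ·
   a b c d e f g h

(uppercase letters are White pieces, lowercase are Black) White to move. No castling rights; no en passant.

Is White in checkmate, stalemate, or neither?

stalemate

White to move; white king on h8.
In check: no.
King squares — g7: attacked by Rg5; h7: attacked by Qe4; g8: attacked by Rg5.
Legal moves for White: none.
Not in check and no legal moves → stalemate.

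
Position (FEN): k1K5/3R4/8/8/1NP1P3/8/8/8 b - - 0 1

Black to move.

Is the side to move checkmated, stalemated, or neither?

Black to move; black king on a8.
In check: no.
King squares — a7: attacked by Rd7; b7: attacked by Rd7; b8: attacked by Kc8.
Legal moves for Black: none.
Not in check and no legal moves → stalemate.

stalemate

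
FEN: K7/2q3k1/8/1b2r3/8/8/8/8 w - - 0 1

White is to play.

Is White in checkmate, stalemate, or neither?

stalemate

White to move; white king on a8.
In check: no.
King squares — a7: attacked by Qc7; b7: attacked by Qc7; b8: attacked by Qc7.
Legal moves for White: none.
Not in check and no legal moves → stalemate.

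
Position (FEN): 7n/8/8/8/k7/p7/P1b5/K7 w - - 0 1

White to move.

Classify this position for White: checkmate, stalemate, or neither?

White to move; white king on a1.
In check: no.
King squares — b1: attacked by Bc2; a2: own pawn; b2: attacked by Pa3.
Legal moves for White: none.
Not in check and no legal moves → stalemate.

stalemate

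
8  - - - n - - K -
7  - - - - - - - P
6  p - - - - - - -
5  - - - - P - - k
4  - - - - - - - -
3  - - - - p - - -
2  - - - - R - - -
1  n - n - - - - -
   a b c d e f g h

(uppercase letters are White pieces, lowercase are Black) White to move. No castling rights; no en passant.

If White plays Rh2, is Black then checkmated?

After Rh2: black king on h5; in check: yes, from the white rook on h2.
Black has 3 legal replies: Kg6, Kg5, Kg4.
In check but a legal move exists → not checkmate.

no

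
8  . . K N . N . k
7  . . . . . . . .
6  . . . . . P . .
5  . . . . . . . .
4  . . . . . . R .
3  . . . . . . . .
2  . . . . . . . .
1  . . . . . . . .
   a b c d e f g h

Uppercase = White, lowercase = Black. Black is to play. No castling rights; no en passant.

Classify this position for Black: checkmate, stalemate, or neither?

stalemate

Black to move; black king on h8.
In check: no.
King squares — g7: attacked by Rg4; h7: attacked by Nf8; g8: attacked by Rg4.
Legal moves for Black: none.
Not in check and no legal moves → stalemate.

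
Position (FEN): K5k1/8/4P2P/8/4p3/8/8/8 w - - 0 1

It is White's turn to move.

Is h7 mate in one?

no

After h7: black king on g8; in check: yes, from the white pawn on h7.
Black has 4 legal replies: Kh8, Kf8, Kxh7, Kg7.
In check but a legal move exists → not checkmate.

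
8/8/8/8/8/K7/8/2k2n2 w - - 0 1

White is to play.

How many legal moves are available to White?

White to move; king on a3.
In check: no.
Legal moves: Kb4, Ka4, Kb3, Ka2.
Count: 4.

4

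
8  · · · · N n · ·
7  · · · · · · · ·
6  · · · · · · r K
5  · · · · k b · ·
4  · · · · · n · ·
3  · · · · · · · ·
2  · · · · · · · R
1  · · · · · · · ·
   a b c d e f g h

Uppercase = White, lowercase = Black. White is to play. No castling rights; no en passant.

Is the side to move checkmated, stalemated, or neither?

White to move; white king on h6.
In check: yes, from the black rook on g6.
King squares — g5: attacked by Rg6; h5: attacked by Nf4; g6: attacked by Nf4; g7: attacked by Rg6; h7: attacked by Nf8.
Legal moves for White: none.
In check with no legal moves → checkmate.

checkmate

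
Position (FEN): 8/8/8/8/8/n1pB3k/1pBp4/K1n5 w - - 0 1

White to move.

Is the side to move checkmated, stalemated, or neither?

checkmate

White to move; white king on a1.
In check: yes, from the black pawn on b2.
King squares — b1: attacked by Na3; a2: attacked by Nc1; b2: attacked by Pc3.
Legal moves for White: none.
In check with no legal moves → checkmate.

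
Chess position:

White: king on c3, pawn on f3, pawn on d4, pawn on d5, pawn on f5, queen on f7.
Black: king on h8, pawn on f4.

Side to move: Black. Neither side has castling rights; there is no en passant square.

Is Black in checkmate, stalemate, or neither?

stalemate

Black to move; black king on h8.
In check: no.
King squares — g7: attacked by Qf7; h7: attacked by Qf7; g8: attacked by Qf7.
Legal moves for Black: none.
Not in check and no legal moves → stalemate.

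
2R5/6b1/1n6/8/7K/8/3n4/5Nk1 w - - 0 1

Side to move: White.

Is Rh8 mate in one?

no

After Rh8: black king on g1; in check: no.
Black is not in check, so this cannot be checkmate.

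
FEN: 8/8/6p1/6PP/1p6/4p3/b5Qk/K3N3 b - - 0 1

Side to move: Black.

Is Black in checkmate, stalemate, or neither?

checkmate

Black to move; black king on h2.
In check: yes, from the white queen on g2.
King squares — g1: attacked by Qg2; h1: attacked by Qg2; g2: attacked by Ne1; g3: attacked by Qg2; h3: attacked by Qg2.
Legal moves for Black: none.
In check with no legal moves → checkmate.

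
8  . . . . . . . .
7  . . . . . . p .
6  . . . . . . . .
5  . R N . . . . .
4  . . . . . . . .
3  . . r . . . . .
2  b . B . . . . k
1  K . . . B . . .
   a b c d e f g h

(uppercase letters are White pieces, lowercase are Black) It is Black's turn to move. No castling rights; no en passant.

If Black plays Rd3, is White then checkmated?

After Rd3: white king on a1; in check: no.
White is not in check, so this cannot be checkmate.

no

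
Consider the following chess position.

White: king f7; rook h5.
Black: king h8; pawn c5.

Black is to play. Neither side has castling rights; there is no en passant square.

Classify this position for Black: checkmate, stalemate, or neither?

Black to move; black king on h8.
In check: yes, from the white rook on h5.
King squares — g7: attacked by Kf7; h7: attacked by Rh5; g8: attacked by Kf7.
Legal moves for Black: none.
In check with no legal moves → checkmate.

checkmate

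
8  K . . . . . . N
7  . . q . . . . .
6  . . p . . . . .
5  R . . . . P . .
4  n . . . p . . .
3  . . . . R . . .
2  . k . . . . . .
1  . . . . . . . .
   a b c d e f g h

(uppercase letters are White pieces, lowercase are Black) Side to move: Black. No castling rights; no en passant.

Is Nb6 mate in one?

After Nb6: white king on a8; in check: yes, from the black knight on b6.
King squares — a7: attacked by Qc7; b7: attacked by Qc7; b8: attacked by Qc7.
White has no legal moves → checkmate.

yes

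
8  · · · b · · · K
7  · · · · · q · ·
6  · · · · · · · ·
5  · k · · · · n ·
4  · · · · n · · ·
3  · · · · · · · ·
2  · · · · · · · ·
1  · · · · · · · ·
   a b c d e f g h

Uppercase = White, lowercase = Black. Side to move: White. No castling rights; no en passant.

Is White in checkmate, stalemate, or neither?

White to move; white king on h8.
In check: no.
King squares — g7: attacked by Qf7; h7: attacked by Ng5; g8: attacked by Qf7.
Legal moves for White: none.
Not in check and no legal moves → stalemate.

stalemate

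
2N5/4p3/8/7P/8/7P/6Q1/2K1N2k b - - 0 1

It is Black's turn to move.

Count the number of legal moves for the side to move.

0

Black to move; king on h1.
In check: yes, from the white queen on g2.
Legal moves: none.
Count: 0.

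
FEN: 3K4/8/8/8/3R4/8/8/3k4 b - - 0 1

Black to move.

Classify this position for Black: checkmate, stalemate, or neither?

neither

Black to move; black king on d1.
In check: yes, from the white rook on d4.
Legal moves for Black: Ke2, Kc2, Ke1, Kc1.
Black is in check but has 4 legal moves → neither.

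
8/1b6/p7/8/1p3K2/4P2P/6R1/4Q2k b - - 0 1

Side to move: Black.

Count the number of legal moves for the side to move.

1

Black to move; king on h1.
In check: yes, from the white queen on e1.
Legal moves: Kxg2.
Count: 1.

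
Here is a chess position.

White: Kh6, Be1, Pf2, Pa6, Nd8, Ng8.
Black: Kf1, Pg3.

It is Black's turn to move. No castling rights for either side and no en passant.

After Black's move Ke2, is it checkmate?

no

After Ke2: white king on h6; in check: no.
White is not in check, so this cannot be checkmate.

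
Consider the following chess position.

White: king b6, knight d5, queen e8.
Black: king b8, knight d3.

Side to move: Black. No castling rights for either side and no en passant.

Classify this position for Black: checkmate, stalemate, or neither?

Black to move; black king on b8.
In check: yes, from the white queen on e8.
King squares — a7: attacked by Kb6; b7: attacked by Kb6; c7: attacked by Nd5; a8: attacked by Qe8; c8: attacked by Qe8.
Legal moves for Black: none.
In check with no legal moves → checkmate.

checkmate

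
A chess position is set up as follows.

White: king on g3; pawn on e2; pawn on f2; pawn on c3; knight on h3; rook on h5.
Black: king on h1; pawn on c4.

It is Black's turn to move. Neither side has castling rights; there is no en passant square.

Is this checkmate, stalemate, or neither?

stalemate

Black to move; black king on h1.
In check: no.
King squares — g1: attacked by Nh3; g2: attacked by Kg3; h2: attacked by Kg3.
Legal moves for Black: none.
Not in check and no legal moves → stalemate.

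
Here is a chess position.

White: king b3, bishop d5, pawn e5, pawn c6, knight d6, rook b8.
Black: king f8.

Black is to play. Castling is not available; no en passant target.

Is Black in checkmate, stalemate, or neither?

neither

Black to move; black king on f8.
In check: yes, from the white rook on b8.
Legal moves for Black: Kg7, Ke7.
Black is in check but has 2 legal moves → neither.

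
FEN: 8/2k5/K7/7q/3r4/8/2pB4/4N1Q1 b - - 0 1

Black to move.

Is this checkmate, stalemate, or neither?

neither

Black to move; black king on c7.
In check: no.
Legal moves for Black include: Kd8, Kc8, Kb8, Kd7, Kd6, Kc6, Qh8, Qe8, Qh7, Qf7, Qh6+, Qg6+, Qg5, Qf5, Qe5, Qd5, Qc5, Qb5+, ... (list truncated; more exist).
Black has legal moves and is not in check → neither.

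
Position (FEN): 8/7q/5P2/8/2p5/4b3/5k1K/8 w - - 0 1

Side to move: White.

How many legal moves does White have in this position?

White to move; king on h2.
In check: yes, from the black queen on h7.
Legal moves: none.
Count: 0.

0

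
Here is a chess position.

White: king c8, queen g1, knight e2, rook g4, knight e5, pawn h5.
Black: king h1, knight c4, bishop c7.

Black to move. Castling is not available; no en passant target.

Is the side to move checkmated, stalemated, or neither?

Black to move; black king on h1.
In check: yes, from the white queen on g1.
King squares — g1: attacked by Ne2; g2: attacked by Qg1; h2: attacked by Qg1.
Legal moves for Black: none.
In check with no legal moves → checkmate.

checkmate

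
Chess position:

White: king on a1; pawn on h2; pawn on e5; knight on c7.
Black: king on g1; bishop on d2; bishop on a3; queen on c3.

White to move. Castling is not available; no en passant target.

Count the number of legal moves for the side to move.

White to move; king on a1.
In check: yes, from the black queen on c3.
Legal moves: Ka2, Kb1.
Count: 2.

2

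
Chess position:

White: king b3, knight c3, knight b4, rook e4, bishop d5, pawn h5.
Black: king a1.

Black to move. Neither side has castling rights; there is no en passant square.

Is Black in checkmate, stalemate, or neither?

stalemate

Black to move; black king on a1.
In check: no.
King squares — b1: attacked by Nc3; a2: attacked by Kb3; b2: attacked by Kb3.
Legal moves for Black: none.
Not in check and no legal moves → stalemate.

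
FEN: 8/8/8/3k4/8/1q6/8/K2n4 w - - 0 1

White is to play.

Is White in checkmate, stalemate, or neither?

White to move; white king on a1.
In check: no.
King squares — b1: attacked by Qb3; a2: attacked by Qb3; b2: attacked by Nd1.
Legal moves for White: none.
Not in check and no legal moves → stalemate.

stalemate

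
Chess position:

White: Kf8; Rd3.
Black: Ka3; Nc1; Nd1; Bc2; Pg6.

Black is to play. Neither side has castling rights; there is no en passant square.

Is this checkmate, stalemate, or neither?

neither

Black to move; black king on a3.
In check: yes, from the white rook on d3.
King squares — a2: available; b2: available; b3: attacked by Rd3; a4: available; b4: available.
Legal moves for Black: Kb4, Ka4, Kb2, Ka2, Bxd3, Bb3, Nc3, Nxd3, Nb3.
Black is in check but has 9 legal moves → neither.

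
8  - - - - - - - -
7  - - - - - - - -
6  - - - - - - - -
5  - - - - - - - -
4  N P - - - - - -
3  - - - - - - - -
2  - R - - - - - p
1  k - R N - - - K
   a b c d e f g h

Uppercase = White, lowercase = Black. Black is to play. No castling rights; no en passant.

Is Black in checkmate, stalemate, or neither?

checkmate

Black to move; black king on a1.
In check: yes, from the white rook on c1.
King squares — b1: attacked by Rc1; a2: attacked by Rb2; b2: attacked by Nd1.
Legal moves for Black: none.
In check with no legal moves → checkmate.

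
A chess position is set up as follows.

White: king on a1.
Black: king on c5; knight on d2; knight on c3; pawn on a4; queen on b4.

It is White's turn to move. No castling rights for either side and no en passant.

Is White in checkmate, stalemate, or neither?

stalemate

White to move; white king on a1.
In check: no.
King squares — b1: attacked by Nd2; a2: attacked by Nc3; b2: attacked by Qb4.
Legal moves for White: none.
Not in check and no legal moves → stalemate.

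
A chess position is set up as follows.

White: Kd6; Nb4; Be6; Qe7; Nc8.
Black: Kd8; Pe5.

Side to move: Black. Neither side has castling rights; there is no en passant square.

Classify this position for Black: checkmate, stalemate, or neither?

checkmate

Black to move; black king on d8.
In check: yes, from the white queen on e7.
King squares — c7: attacked by Kd6; d7: attacked by Kd6; e7: attacked by Kd6; c8: attacked by Be6; e8: attacked by Qe7.
Legal moves for Black: none.
In check with no legal moves → checkmate.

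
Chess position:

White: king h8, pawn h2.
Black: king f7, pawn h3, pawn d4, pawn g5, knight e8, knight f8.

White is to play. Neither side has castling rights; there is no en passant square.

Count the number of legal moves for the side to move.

White to move; king on h8.
In check: no.
Legal moves: none.
Count: 0.

0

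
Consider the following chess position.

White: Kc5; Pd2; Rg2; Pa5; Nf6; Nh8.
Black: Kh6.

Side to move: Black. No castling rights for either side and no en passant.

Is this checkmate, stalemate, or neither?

Black to move; black king on h6.
In check: no.
King squares — g5: attacked by Rg2; h5: attacked by Nf6; g6: attacked by Rg2; g7: attacked by Rg2; h7: attacked by Nf6.
Legal moves for Black: none.
Not in check and no legal moves → stalemate.

stalemate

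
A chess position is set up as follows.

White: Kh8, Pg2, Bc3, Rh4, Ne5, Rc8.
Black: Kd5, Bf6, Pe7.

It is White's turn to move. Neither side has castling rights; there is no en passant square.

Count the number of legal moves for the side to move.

2

White to move; king on h8.
In check: yes, from the black bishop on f6.
Legal moves: Kg8, Kh7.
Count: 2.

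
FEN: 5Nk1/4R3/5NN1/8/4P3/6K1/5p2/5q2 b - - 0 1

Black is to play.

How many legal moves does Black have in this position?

Black to move; king on g8.
In check: yes, from the white knight on f6.
Legal moves: none.
Count: 0.

0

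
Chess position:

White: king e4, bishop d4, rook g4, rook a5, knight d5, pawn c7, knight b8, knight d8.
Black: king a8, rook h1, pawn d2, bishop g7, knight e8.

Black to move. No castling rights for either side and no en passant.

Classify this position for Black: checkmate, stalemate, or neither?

checkmate

Black to move; black king on a8.
In check: yes, from the white rook on a5.
King squares — a7: attacked by Bd4; b7: attacked by Nd8; b8: attacked by Pc7.
Legal moves for Black: none.
In check with no legal moves → checkmate.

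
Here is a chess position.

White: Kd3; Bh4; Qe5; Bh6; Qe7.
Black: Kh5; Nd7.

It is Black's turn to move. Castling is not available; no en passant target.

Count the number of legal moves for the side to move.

4

Black to move; king on h5.
In check: yes, from the white queen on e5.
Legal moves: Kxh6, Kg6, Kg4, Nxe5+.
Count: 4.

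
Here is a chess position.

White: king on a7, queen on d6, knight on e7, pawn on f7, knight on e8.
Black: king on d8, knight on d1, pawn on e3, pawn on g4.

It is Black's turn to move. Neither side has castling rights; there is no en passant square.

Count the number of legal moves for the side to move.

0

Black to move; king on d8.
In check: yes, from the white queen on d6.
Legal moves: none.
Count: 0.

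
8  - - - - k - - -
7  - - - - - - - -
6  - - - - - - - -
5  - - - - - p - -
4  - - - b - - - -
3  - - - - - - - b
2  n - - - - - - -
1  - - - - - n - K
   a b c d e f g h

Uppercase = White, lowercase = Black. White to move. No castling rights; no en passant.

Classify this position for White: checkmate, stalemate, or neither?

stalemate

White to move; white king on h1.
In check: no.
King squares — g1: attacked by Bd4; g2: attacked by Bh3; h2: attacked by Nf1.
Legal moves for White: none.
Not in check and no legal moves → stalemate.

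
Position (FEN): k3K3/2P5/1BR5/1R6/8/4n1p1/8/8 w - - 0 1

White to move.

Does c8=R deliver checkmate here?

After c8=R: black king on a8; in check: yes, from the white rook on c8.
Black has 1 legal reply: Kb7.
In check but a legal move exists → not checkmate.

no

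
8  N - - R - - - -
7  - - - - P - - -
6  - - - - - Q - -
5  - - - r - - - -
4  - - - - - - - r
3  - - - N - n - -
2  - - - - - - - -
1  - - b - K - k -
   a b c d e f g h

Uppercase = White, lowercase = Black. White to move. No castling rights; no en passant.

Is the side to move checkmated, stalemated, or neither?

neither

White to move; white king on e1.
In check: yes, from the black knight on f3.
Legal moves for White: Ke2, Kd1, Qxf3.
White is in check but has 3 legal moves → neither.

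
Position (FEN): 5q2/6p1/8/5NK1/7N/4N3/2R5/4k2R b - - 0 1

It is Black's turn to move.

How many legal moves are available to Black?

0

Black to move; king on e1.
In check: yes, from the white rook on h1.
Legal moves: none.
Count: 0.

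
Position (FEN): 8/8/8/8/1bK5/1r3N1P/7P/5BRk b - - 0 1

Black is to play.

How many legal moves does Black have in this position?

Black to move; king on h1.
In check: yes, from the white rook on g1.
Legal moves: none.
Count: 0.

0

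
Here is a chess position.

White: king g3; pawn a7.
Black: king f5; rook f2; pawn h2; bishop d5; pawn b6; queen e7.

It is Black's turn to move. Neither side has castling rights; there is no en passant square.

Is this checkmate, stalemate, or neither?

Black to move; black king on f5.
In check: no.
Legal moves for Black include: Qf8, Qe8, Qd8, Qh7, Qg7+, Qf7, Qd7, Qc7+, Qb7, Qxa7, Qf6, Qe6, Qd6+, Qg5+, Qe5+, Qc5, Qh4+, Qe4, ... (list truncated; more exist).
Black has legal moves and is not in check → neither.

neither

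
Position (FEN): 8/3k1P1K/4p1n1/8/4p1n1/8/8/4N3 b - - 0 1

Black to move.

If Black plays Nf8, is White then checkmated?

After Nf8: white king on h7; in check: yes, from the black knight on f8.
White has 3 legal replies: Kh8, Kg8, Kg7.
In check but a legal move exists → not checkmate.

no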